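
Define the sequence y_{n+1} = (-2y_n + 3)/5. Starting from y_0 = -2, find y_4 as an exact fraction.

y_1 = (-2·(-2) + 3)/5 = 7/5.
y_2 = (-2·(7/5) + 3)/5 = 1/25.
y_3 = (-2·(1/25) + 3)/5 = 73/125.
y_4 = (-2·(73/125) + 3)/5 = 229/625.

229/625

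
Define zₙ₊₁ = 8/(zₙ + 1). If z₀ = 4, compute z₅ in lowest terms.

1256/581

z₁ = 8/(4 + 1) = 8/5.
z₂ = 8/(8/5 + 1) = 40/13.
z₃ = 8/(40/13 + 1) = 104/53.
z₄ = 8/(104/53 + 1) = 424/157.
z₅ = 8/(424/157 + 1) = 1256/581.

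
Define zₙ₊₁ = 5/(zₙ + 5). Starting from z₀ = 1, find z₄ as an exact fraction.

z₁ = 5/(1 + 5) = 5/6.
z₂ = 5/(5/6 + 5) = 6/7.
z₃ = 5/(6/7 + 5) = 35/41.
z₄ = 5/(35/41 + 5) = 41/48.

41/48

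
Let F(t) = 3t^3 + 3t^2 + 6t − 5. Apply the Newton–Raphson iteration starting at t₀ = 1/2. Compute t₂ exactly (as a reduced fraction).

217447/378810

F'(t) = 9t^2 + 6t + 6.
F(1/2) = −7/8, F'(1/2) = 45/4, so t₁ = (1/2) − (−7/8)/(45/4) = 26/45.
F(26/45) = 1421/30375, F'(26/45) = 2806/225, so t₂ = (26/45) − (1421/30375)/(2806/225) = 217447/378810.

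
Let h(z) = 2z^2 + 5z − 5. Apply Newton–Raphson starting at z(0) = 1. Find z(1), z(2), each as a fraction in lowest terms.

z(1) = 7/9, z(2) = 503/657

h'(z) = 4z + 5.
h(1) = 2, h'(1) = 9, so z(1) = 1 − 2/9 = 7/9.
h(7/9) = 8/81, h'(7/9) = 73/9, so z(2) = (7/9) − (8/81)/(73/9) = 503/657.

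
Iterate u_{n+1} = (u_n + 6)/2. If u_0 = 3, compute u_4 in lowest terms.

u_1 = (3 + 6)/2 = 9/2.
u_2 = ((9/2) + 6)/2 = 21/4.
u_3 = ((21/4) + 6)/2 = 45/8.
u_4 = ((45/8) + 6)/2 = 93/16.

93/16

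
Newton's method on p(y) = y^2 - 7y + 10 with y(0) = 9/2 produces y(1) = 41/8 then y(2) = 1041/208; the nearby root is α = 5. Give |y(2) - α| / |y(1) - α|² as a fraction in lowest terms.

y(1) - α = 41/8 - 5 = 1/8, so |y(1) - α| = 1/8.
y(2) - α = 1041/208 - 5 = 1/208, so |y(2) - α| = 1/208.
|y(1) - α|² = 1/64.
Ratio = (1/208) / (1/64) = 4/13.

4/13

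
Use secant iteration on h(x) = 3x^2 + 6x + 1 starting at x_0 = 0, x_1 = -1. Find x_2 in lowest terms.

-1/3

h(0) = 1, h(-1) = -2. x_2 = (-1) - (-2)·((-1) - 0)/((-2) - 1) = -1/3.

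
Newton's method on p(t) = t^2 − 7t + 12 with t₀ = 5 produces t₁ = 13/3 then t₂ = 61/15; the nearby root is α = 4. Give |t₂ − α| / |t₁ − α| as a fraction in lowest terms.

1/5

t₁ − α = 13/3 − 4 = 1/3, so |t₁ − α| = 1/3.
t₂ − α = 61/15 − 4 = 1/15, so |t₂ − α| = 1/15.
Ratio = (1/15) / (1/3) = 1/5.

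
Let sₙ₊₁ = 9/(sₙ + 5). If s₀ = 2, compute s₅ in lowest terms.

16299/11602

s₁ = 9/(2 + 5) = 9/7.
s₂ = 9/(9/7 + 5) = 63/44.
s₃ = 9/(63/44 + 5) = 396/283.
s₄ = 9/(396/283 + 5) = 2547/1811.
s₅ = 9/(2547/1811 + 5) = 16299/11602.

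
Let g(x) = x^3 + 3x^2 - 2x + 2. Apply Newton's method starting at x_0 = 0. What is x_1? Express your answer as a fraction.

1

g'(x) = 3x^2 + 6x - 2.
g(0) = 2, g'(0) = -2, so x_1 = 0 - 2/(-2) = 1.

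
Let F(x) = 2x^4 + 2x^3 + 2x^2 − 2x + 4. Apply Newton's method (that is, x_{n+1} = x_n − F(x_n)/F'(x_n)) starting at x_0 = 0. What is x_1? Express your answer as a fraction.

2

F'(x) = 8x^3 + 6x^2 + 4x − 2.
F(0) = 4, F'(0) = −2, so x_1 = 0 − 4/(−2) = 2.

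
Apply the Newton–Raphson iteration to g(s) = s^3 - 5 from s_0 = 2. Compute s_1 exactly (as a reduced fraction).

g'(s) = 3s^2.
g(2) = 3, g'(2) = 12, so s_1 = 2 - 3/12 = 7/4.

7/4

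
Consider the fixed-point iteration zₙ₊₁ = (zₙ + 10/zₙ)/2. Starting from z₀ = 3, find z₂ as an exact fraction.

721/228

z₁ = (3 + 10/3)/2 = 19/6.
z₂ = (19/6 + 10/(19/6))/2 = 721/228.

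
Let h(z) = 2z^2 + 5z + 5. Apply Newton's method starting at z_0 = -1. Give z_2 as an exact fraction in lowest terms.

-13/7

h'(z) = 4z + 5.
h(-1) = 2, h'(-1) = 1, so z_1 = (-1) - 2/1 = -3.
h(-3) = 8, h'(-3) = -7, so z_2 = (-3) - 8/(-7) = -13/7.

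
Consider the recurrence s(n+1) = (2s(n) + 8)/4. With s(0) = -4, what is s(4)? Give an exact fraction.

s(1) = (2·(-4) + 8)/4 = 0.
s(2) = (2·0 + 8)/4 = 2.
s(3) = (2·2 + 8)/4 = 3.
s(4) = (2·3 + 8)/4 = 7/2.

7/2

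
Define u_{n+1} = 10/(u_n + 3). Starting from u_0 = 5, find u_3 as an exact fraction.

170/91

u_1 = 10/(5 + 3) = 5/4.
u_2 = 10/(5/4 + 3) = 40/17.
u_3 = 10/(40/17 + 3) = 170/91.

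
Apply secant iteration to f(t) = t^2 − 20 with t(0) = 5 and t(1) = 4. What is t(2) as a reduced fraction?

f(5) = 5, f(4) = −4. t(2) = 4 − (−4)·(4 − 5)/((−4) − 5) = 40/9.

40/9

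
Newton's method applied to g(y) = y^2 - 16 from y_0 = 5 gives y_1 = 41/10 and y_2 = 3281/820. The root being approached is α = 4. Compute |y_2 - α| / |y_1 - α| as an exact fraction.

y_1 - α = 41/10 - 4 = 1/10, so |y_1 - α| = 1/10.
y_2 - α = 3281/820 - 4 = 1/820, so |y_2 - α| = 1/820.
Ratio = (1/820) / (1/10) = 1/82.

1/82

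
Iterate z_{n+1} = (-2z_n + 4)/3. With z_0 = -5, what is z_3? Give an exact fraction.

z_1 = (-2·(-5) + 4)/3 = 14/3.
z_2 = (-2·(14/3) + 4)/3 = -16/9.
z_3 = (-2·(-16/9) + 4)/3 = 68/27.

68/27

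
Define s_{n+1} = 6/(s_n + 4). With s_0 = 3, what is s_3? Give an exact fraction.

102/89

s_1 = 6/(3 + 4) = 6/7.
s_2 = 6/(6/7 + 4) = 21/17.
s_3 = 6/(21/17 + 4) = 102/89.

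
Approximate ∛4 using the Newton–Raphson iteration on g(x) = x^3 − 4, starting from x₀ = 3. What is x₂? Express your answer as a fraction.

117239/68121

g'(x) = 3x^2.
g(3) = 23, g'(3) = 27, so x₁ = 3 − 23/27 = 58/27.
g(58/27) = 116380/19683, g'(58/27) = 3364/243, so x₂ = (58/27) − (116380/19683)/(3364/243) = 117239/68121.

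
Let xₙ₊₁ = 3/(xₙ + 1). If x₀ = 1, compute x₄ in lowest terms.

33/26

x₁ = 3/(1 + 1) = 3/2.
x₂ = 3/(3/2 + 1) = 6/5.
x₃ = 3/(6/5 + 1) = 15/11.
x₄ = 3/(15/11 + 1) = 33/26.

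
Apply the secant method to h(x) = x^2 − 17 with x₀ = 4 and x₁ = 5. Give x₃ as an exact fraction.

169/41

h(4) = −1, h(5) = 8. x₂ = 5 − 8·(5 − 4)/(8 − (−1)) = 37/9.
h(5) = 8, h(37/9) = −8/81. x₃ = (37/9) − (−8/81)·((37/9) − 5)/((−8/81) − 8) = 169/41.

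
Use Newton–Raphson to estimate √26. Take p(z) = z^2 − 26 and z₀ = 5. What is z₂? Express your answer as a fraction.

p'(z) = 2z.
p(5) = −1, p'(5) = 10, so z₁ = 5 − (−1)/10 = 51/10.
p(51/10) = 1/100, p'(51/10) = 51/5, so z₂ = (51/10) − (1/100)/(51/5) = 5201/1020.

5201/1020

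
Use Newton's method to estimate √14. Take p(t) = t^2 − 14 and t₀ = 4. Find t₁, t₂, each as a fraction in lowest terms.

t₁ = 15/4, t₂ = 449/120

p'(t) = 2t.
p(4) = 2, p'(4) = 8, so t₁ = 4 − 2/8 = 15/4.
p(15/4) = 1/16, p'(15/4) = 15/2, so t₂ = (15/4) − (1/16)/(15/2) = 449/120.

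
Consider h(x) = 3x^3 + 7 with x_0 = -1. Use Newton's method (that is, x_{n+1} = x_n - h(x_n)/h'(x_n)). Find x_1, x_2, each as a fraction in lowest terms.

h'(x) = 9x^2.
h(-1) = 4, h'(-1) = 9, so x_1 = (-1) - 4/9 = -13/9.
h(-13/9) = -496/243, h'(-13/9) = 169/9, so x_2 = (-13/9) - (-496/243)/(169/9) = -6095/4563.

x_1 = -13/9, x_2 = -6095/4563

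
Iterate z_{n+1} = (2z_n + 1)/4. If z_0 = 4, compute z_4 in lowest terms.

z_1 = (2·4 + 1)/4 = 9/4.
z_2 = (2·(9/4) + 1)/4 = 11/8.
z_3 = (2·(11/8) + 1)/4 = 15/16.
z_4 = (2·(15/16) + 1)/4 = 23/32.

23/32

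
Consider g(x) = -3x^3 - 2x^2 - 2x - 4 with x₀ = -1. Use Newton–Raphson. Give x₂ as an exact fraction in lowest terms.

g'(x) = -9x^2 - 4x - 2.
g(-1) = -1, g'(-1) = -7, so x₁ = (-1) - (-1)/(-7) = -8/7.
g(-8/7) = 52/343, g'(-8/7) = -450/49, so x₂ = (-8/7) - (52/343)/(-450/49) = -1774/1575.

-1774/1575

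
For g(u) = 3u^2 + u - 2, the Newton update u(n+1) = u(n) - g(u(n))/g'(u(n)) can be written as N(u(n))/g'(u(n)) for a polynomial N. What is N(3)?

29

g'(u) = 6u + 1.
N(u) = u·g'(u) - g(u) = u·(6u + 1) - (3u^2 + u - 2) = 3u^2 + 2.
N(3) = 29.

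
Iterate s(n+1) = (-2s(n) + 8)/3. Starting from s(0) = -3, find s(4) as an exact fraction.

56/81

s(1) = (-2·(-3) + 8)/3 = 14/3.
s(2) = (-2·(14/3) + 8)/3 = -4/9.
s(3) = (-2·(-4/9) + 8)/3 = 80/27.
s(4) = (-2·(80/27) + 8)/3 = 56/81.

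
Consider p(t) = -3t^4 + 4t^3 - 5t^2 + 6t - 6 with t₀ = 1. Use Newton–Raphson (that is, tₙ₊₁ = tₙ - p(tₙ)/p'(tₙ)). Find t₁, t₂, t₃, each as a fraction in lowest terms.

t₁ = 0, t₂ = 1, t₃ = 0

p'(t) = -12t^3 + 12t^2 - 10t + 6.
p(1) = -4, p'(1) = -4, so t₁ = 1 - (-4)/(-4) = 0.
p(0) = -6, p'(0) = 6, so t₂ = 0 - (-6)/6 = 1.
p(1) = -4, p'(1) = -4, so t₃ = 1 - (-4)/(-4) = 0.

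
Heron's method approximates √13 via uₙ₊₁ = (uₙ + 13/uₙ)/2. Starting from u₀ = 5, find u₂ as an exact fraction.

u₁ = (5 + 13/5)/2 = 19/5.
u₂ = (19/5 + 13/(19/5))/2 = 343/95.

343/95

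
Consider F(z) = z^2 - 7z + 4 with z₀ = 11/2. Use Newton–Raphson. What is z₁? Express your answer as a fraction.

F'(z) = 2z - 7.
F(11/2) = -17/4, F'(11/2) = 4, so z₁ = (11/2) - (-17/4)/4 = 105/16.

105/16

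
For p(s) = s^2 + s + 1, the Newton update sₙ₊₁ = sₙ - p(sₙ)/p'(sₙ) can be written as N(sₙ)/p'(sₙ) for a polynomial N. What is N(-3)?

p'(s) = 2s + 1.
N(s) = s·p'(s) - p(s) = s·(2s + 1) - (s^2 + s + 1) = s^2 - 1.
N(-3) = 8.

8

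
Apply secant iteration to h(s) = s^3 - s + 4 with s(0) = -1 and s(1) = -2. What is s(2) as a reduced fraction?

h(-1) = 4, h(-2) = -2. s(2) = (-2) - (-2)·((-2) - (-1))/((-2) - 4) = -5/3.

-5/3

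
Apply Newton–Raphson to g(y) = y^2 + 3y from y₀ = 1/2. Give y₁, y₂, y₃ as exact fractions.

g'(y) = 2y + 3.
g(1/2) = 7/4, g'(1/2) = 4, so y₁ = (1/2) − (7/4)/4 = 1/16.
g(1/16) = 49/256, g'(1/16) = 25/8, so y₂ = (1/16) − (49/256)/(25/8) = 1/800.
g(1/800) = 2401/640000, g'(1/800) = 1201/400, so y₃ = (1/800) − (2401/640000)/(1201/400) = 1/1921600.

y₁ = 1/16, y₂ = 1/800, y₃ = 1/1921600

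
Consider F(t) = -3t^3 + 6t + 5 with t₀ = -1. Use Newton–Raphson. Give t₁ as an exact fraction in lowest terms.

-1/3

F'(t) = -9t^2 + 6.
F(-1) = 2, F'(-1) = -3, so t₁ = (-1) - 2/(-3) = -1/3.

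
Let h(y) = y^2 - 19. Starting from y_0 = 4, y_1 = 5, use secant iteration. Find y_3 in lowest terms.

h(4) = -3, h(5) = 6. y_2 = 5 - 6·(5 - 4)/(6 - (-3)) = 13/3.
h(5) = 6, h(13/3) = -2/9. y_3 = (13/3) - (-2/9)·((13/3) - 5)/((-2/9) - 6) = 61/14.

61/14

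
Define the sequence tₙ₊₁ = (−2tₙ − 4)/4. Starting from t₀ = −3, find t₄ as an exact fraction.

t₁ = (−2·(−3) − 4)/4 = 1/2.
t₂ = (−2·(1/2) − 4)/4 = −5/4.
t₃ = (−2·(−5/4) − 4)/4 = −3/8.
t₄ = (−2·(−3/8) − 4)/4 = −13/16.

−13/16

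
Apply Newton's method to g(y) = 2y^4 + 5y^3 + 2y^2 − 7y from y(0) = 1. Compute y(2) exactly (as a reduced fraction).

64233/72910

g'(y) = 8y^3 + 15y^2 + 4y − 7.
g(1) = 2, g'(1) = 20, so y(1) = 1 − 2/20 = 9/10.
g(9/10) = 693/2500, g'(9/10) = 7291/500, so y(2) = (9/10) − (693/2500)/(7291/500) = 64233/72910.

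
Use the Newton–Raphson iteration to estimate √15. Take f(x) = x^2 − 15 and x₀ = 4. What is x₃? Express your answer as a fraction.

7380481/1905632

f'(x) = 2x.
f(4) = 1, f'(4) = 8, so x₁ = 4 − 1/8 = 31/8.
f(31/8) = 1/64, f'(31/8) = 31/4, so x₂ = (31/8) − (1/64)/(31/4) = 1921/496.
f(1921/496) = 1/246016, f'(1921/496) = 1921/248, so x₃ = (1921/496) − (1/246016)/(1921/248) = 7380481/1905632.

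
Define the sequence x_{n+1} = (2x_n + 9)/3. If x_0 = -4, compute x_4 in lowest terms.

521/81

x_1 = (2·(-4) + 9)/3 = 1/3.
x_2 = (2·(1/3) + 9)/3 = 29/9.
x_3 = (2·(29/9) + 9)/3 = 139/27.
x_4 = (2·(139/27) + 9)/3 = 521/81.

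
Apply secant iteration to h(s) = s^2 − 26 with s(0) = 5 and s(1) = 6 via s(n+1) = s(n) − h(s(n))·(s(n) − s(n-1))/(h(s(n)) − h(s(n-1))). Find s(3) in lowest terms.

311/61

h(5) = −1, h(6) = 10. s(2) = 6 − 10·(6 − 5)/(10 − (−1)) = 56/11.
h(6) = 10, h(56/11) = −10/121. s(3) = (56/11) − (−10/121)·((56/11) − 6)/((−10/121) − 10) = 311/61.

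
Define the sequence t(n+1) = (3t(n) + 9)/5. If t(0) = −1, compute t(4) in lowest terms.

t(1) = (3·(−1) + 9)/5 = 6/5.
t(2) = (3·(6/5) + 9)/5 = 63/25.
t(3) = (3·(63/25) + 9)/5 = 414/125.
t(4) = (3·(414/125) + 9)/5 = 2367/625.

2367/625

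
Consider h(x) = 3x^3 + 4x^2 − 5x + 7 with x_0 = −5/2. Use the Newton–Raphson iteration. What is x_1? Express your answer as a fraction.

−303/125

h'(x) = 9x^2 + 8x − 5.
h(−5/2) = −19/8, h'(−5/2) = 125/4, so x_1 = (−5/2) − (−19/8)/(125/4) = −303/125.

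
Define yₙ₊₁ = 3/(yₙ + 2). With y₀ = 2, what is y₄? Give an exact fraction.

102/101

y₁ = 3/(2 + 2) = 3/4.
y₂ = 3/(3/4 + 2) = 12/11.
y₃ = 3/(12/11 + 2) = 33/34.
y₄ = 3/(33/34 + 2) = 102/101.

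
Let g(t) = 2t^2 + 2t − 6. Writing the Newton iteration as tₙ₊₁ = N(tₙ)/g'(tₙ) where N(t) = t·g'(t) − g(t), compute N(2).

g'(t) = 4t + 2.
N(t) = t·g'(t) − g(t) = t·(4t + 2) − (2t^2 + 2t − 6) = 2t^2 + 6.
N(2) = 14.

14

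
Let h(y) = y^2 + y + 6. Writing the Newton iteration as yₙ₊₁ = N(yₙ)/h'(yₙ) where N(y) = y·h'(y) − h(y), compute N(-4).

10

h'(y) = 2y + 1.
N(y) = y·h'(y) − h(y) = y·(2y + 1) − (y^2 + y + 6) = y^2 − 6.
N(-4) = 10.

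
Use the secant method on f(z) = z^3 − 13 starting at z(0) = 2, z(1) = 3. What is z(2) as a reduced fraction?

f(2) = −5, f(3) = 14. z(2) = 3 − 14·(3 − 2)/(14 − (−5)) = 43/19.

43/19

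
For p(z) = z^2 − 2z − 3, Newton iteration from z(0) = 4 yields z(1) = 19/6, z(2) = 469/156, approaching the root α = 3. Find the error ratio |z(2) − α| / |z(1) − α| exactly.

z(1) − α = 19/6 − 3 = 1/6, so |z(1) − α| = 1/6.
z(2) − α = 469/156 − 3 = 1/156, so |z(2) − α| = 1/156.
Ratio = (1/156) / (1/6) = 1/26.

1/26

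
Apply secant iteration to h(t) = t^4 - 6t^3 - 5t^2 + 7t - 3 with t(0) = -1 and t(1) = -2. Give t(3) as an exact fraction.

h(-1) = -8, h(-2) = 27. t(2) = (-2) - 27·((-2) - (-1))/(27 - (-8)) = -43/35.
h(-2) = 27, h(-43/35) = -8617104/1500625. t(3) = (-43/35) - (-8617104/1500625)·((-43/35) - (-2))/((-8617104/1500625) - 27) = -2481929/1819777.

-2481929/1819777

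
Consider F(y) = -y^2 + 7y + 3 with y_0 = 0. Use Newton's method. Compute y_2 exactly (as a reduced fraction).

F'(y) = -2y + 7.
F(0) = 3, F'(0) = 7, so y_1 = 0 - 3/7 = -3/7.
F(-3/7) = -9/49, F'(-3/7) = 55/7, so y_2 = (-3/7) - (-9/49)/(55/7) = -156/385.

-156/385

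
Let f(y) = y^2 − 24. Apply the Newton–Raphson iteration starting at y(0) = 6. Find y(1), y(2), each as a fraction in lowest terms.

f'(y) = 2y.
f(6) = 12, f'(6) = 12, so y(1) = 6 − 12/12 = 5.
f(5) = 1, f'(5) = 10, so y(2) = 5 − 1/10 = 49/10.

y(1) = 5, y(2) = 49/10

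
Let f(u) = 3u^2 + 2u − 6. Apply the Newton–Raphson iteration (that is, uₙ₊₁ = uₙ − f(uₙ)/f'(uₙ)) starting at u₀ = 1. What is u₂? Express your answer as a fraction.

627/560

f'(u) = 6u + 2.
f(1) = −1, f'(1) = 8, so u₁ = 1 − (−1)/8 = 9/8.
f(9/8) = 3/64, f'(9/8) = 35/4, so u₂ = (9/8) − (3/64)/(35/4) = 627/560.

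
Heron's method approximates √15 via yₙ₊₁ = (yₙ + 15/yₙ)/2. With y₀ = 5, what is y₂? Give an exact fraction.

y₁ = (5 + 15/5)/2 = 4.
y₂ = (4 + 15/4)/2 = 31/8.

31/8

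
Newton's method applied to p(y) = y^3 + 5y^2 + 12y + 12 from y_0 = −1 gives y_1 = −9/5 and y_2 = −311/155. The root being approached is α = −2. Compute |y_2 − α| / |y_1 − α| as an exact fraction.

y_1 − α = −9/5 − (−2) = −9/5 + 2 = 1/5, so |y_1 − α| = 1/5.
y_2 − α = −311/155 − (−2) = −311/155 + 2 = −1/155, so |y_2 − α| = 1/155.
Ratio = (1/155) / (1/5) = 1/31.

1/31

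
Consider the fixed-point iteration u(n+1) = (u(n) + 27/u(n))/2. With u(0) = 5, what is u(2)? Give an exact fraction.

u(1) = (5 + 27/5)/2 = 26/5.
u(2) = (26/5 + 27/(26/5))/2 = 1351/260.

1351/260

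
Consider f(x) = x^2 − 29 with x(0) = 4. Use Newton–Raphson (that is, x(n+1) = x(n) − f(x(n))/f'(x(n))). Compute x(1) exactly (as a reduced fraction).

45/8

f'(x) = 2x.
f(4) = −13, f'(4) = 8, so x(1) = 4 − (−13)/8 = 45/8.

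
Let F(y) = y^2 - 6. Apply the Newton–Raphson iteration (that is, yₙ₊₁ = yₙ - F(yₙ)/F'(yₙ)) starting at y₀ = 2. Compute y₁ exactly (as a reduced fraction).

F'(y) = 2y.
F(2) = -2, F'(2) = 4, so y₁ = 2 - (-2)/4 = 5/2.

5/2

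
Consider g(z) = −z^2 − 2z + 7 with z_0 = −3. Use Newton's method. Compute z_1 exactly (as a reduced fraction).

g'(z) = −2z − 2.
g(−3) = 4, g'(−3) = 4, so z_1 = (−3) − 4/4 = −4.

−4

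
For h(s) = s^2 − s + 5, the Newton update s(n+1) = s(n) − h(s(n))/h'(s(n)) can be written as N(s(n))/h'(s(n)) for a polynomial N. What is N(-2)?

h'(s) = 2s − 1.
N(s) = s·h'(s) − h(s) = s·(2s − 1) − (s^2 − s + 5) = s^2 − 5.
N(-2) = −1.

−1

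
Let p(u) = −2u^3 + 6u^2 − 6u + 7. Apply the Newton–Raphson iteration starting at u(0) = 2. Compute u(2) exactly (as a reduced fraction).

64/27

p'(u) = −6u^2 + 12u − 6.
p(2) = 3, p'(2) = −6, so u(1) = 2 − 3/(−6) = 5/2.
p(5/2) = −7/4, p'(5/2) = −27/2, so u(2) = (5/2) − (−7/4)/(−27/2) = 64/27.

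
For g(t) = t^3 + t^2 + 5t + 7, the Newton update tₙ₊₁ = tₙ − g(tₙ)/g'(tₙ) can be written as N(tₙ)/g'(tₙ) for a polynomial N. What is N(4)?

137

g'(t) = 3t^2 + 2t + 5.
N(t) = t·g'(t) − g(t) = t·(3t^2 + 2t + 5) − (t^3 + t^2 + 5t + 7) = 2t^3 + t^2 − 7.
N(4) = 137.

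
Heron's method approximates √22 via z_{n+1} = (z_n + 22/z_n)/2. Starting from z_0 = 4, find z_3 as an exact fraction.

z_1 = (4 + 22/4)/2 = 19/4.
z_2 = (19/4 + 22/(19/4))/2 = 713/152.
z_3 = (713/152 + 22/(713/152))/2 = 1016657/216752.

1016657/216752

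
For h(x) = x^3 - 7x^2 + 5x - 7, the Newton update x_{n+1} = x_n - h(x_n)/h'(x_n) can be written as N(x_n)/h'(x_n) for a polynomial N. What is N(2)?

h'(x) = 3x^2 - 14x + 5.
N(x) = x·h'(x) - h(x) = x·(3x^2 - 14x + 5) - (x^3 - 7x^2 + 5x - 7) = 2x^3 - 7x^2 + 7.
N(2) = -5.

-5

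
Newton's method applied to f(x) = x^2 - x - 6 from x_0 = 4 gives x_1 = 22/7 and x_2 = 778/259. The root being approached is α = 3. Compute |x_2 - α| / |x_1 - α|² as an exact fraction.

7/37

x_1 - α = 22/7 - 3 = 1/7, so |x_1 - α| = 1/7.
x_2 - α = 778/259 - 3 = 1/259, so |x_2 - α| = 1/259.
|x_1 - α|² = 1/49.
Ratio = (1/259) / (1/49) = 7/37.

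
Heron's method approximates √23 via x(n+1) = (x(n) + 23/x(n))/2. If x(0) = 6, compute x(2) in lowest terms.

6793/1416

x(1) = (6 + 23/6)/2 = 59/12.
x(2) = (59/12 + 23/(59/12))/2 = 6793/1416.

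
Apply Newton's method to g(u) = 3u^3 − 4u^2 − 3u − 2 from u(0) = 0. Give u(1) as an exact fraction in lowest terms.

g'(u) = 9u^2 − 8u − 3.
g(0) = −2, g'(0) = −3, so u(1) = 0 − (−2)/(−3) = −2/3.

−2/3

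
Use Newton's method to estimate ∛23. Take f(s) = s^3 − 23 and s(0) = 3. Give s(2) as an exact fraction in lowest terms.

f'(s) = 3s^2.
f(3) = 4, f'(3) = 27, so s(1) = 3 − 4/27 = 77/27.
f(77/27) = 3824/19683, f'(77/27) = 5929/243, so s(2) = (77/27) − (3824/19683)/(5929/243) = 1365775/480249.

1365775/480249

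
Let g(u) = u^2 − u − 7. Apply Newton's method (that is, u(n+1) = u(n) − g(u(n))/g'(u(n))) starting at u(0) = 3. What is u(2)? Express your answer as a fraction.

g'(u) = 2u − 1.
g(3) = −1, g'(3) = 5, so u(1) = 3 − (−1)/5 = 16/5.
g(16/5) = 1/25, g'(16/5) = 27/5, so u(2) = (16/5) − (1/25)/(27/5) = 431/135.

431/135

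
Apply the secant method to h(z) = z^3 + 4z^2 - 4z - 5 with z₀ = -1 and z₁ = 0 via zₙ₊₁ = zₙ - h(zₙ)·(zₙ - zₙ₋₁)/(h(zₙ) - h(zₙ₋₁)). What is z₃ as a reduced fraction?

h(-1) = 2, h(0) = -5. z₂ = 0 - (-5)·(0 - (-1))/((-5) - 2) = -5/7.
h(0) = -5, h(-5/7) = -160/343. z₃ = (-5/7) - (-160/343)·((-5/7) - 0)/((-160/343) - (-5)) = -245/311.

-245/311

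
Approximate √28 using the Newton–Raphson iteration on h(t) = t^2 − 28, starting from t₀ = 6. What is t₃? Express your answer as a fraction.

h'(t) = 2t.
h(6) = 8, h'(6) = 12, so t₁ = 6 − 8/12 = 16/3.
h(16/3) = 4/9, h'(16/3) = 32/3, so t₂ = (16/3) − (4/9)/(32/3) = 127/24.
h(127/24) = 1/576, h'(127/24) = 127/12, so t₃ = (127/24) − (1/576)/(127/12) = 32257/6096.

32257/6096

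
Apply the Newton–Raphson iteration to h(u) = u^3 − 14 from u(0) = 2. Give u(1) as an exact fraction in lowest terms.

5/2

h'(u) = 3u^2.
h(2) = −6, h'(2) = 12, so u(1) = 2 − (−6)/12 = 5/2.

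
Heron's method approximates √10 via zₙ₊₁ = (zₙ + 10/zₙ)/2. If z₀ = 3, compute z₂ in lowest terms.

721/228

z₁ = (3 + 10/3)/2 = 19/6.
z₂ = (19/6 + 10/(19/6))/2 = 721/228.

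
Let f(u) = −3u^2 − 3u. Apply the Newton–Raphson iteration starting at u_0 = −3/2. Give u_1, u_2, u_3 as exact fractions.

f'(u) = −6u − 3.
f(−3/2) = −9/4, f'(−3/2) = 6, so u_1 = (−3/2) − (−9/4)/6 = −9/8.
f(−9/8) = −27/64, f'(−9/8) = 15/4, so u_2 = (−9/8) − (−27/64)/(15/4) = −81/80.
f(−81/80) = −243/6400, f'(−81/80) = 123/40, so u_3 = (−81/80) − (−243/6400)/(123/40) = −6561/6560.

u_1 = −9/8, u_2 = −81/80, u_3 = −6561/6560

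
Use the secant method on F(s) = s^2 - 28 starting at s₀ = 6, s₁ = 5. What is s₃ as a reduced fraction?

598/113

F(6) = 8, F(5) = -3. s₂ = 5 - (-3)·(5 - 6)/((-3) - 8) = 58/11.
F(5) = -3, F(58/11) = -24/121. s₃ = (58/11) - (-24/121)·((58/11) - 5)/((-24/121) - (-3)) = 598/113.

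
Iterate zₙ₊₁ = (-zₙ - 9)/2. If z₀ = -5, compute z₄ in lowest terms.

-25/8

z₁ = (-(-5) - 9)/2 = -2.
z₂ = (-(-2) - 9)/2 = -7/2.
z₃ = (-(-7/2) - 9)/2 = -11/4.
z₄ = (-(-11/4) - 9)/2 = -25/8.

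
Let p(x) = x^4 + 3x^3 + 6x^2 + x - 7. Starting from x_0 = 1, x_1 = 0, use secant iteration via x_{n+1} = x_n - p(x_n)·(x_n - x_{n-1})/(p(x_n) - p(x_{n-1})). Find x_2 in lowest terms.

7/11

p(1) = 4, p(0) = -7. x_2 = 0 - (-7)·(0 - 1)/((-7) - 4) = 7/11.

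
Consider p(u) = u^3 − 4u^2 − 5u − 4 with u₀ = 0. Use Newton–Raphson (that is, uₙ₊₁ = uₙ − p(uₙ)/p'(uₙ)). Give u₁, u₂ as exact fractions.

u₁ = −4/5, u₂ = 52/415

p'(u) = 3u^2 − 8u − 5.
p(0) = −4, p'(0) = −5, so u₁ = 0 − (−4)/(−5) = −4/5.
p(−4/5) = −384/125, p'(−4/5) = 83/25, so u₂ = (−4/5) − (−384/125)/(83/25) = 52/415.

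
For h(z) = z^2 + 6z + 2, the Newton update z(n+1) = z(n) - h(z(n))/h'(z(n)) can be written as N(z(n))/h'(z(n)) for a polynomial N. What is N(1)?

-1

h'(z) = 2z + 6.
N(z) = z·h'(z) - h(z) = z·(2z + 6) - (z^2 + 6z + 2) = z^2 - 2.
N(1) = -1.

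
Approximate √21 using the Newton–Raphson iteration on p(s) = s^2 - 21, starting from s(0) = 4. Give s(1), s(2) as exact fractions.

s(1) = 37/8, s(2) = 2713/592

p'(s) = 2s.
p(4) = -5, p'(4) = 8, so s(1) = 4 - (-5)/8 = 37/8.
p(37/8) = 25/64, p'(37/8) = 37/4, so s(2) = (37/8) - (25/64)/(37/4) = 2713/592.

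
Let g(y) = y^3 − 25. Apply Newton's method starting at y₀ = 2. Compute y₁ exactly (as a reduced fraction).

g'(y) = 3y^2.
g(2) = −17, g'(2) = 12, so y₁ = 2 − (−17)/12 = 41/12.

41/12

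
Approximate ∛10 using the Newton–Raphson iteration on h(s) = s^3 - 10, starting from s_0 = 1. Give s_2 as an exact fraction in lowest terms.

h'(s) = 3s^2.
h(1) = -9, h'(1) = 3, so s_1 = 1 - (-9)/3 = 4.
h(4) = 54, h'(4) = 48, so s_2 = 4 - 54/48 = 23/8.

23/8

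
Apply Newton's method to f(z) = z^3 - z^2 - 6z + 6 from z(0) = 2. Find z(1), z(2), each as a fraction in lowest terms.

f'(z) = 3z^2 - 2z - 6.
f(2) = -2, f'(2) = 2, so z(1) = 2 - (-2)/2 = 3.
f(3) = 6, f'(3) = 15, so z(2) = 3 - 6/15 = 13/5.

z(1) = 3, z(2) = 13/5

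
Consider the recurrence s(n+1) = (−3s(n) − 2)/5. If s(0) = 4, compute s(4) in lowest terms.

s(1) = (−3·4 − 2)/5 = −14/5.
s(2) = (−3·(−14/5) − 2)/5 = 32/25.
s(3) = (−3·(32/25) − 2)/5 = −146/125.
s(4) = (−3·(−146/125) − 2)/5 = 188/625.

188/625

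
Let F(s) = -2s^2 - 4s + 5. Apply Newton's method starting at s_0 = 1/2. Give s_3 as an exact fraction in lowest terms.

993121/1140432

F'(s) = -4s - 4.
F(1/2) = 5/2, F'(1/2) = -6, so s_1 = (1/2) - (5/2)/(-6) = 11/12.
F(11/12) = -25/72, F'(11/12) = -23/3, so s_2 = (11/12) - (-25/72)/(-23/3) = 481/552.
F(481/552) = -625/152352, F'(481/552) = -1033/138, so s_3 = (481/552) - (-625/152352)/(-1033/138) = 993121/1140432.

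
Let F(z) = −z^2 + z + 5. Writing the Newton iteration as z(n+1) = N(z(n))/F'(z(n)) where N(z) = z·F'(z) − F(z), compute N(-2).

F'(z) = −2z + 1.
N(z) = z·F'(z) − F(z) = z·(−2z + 1) − (−z^2 + z + 5) = −z^2 − 5.
N(-2) = −9.

−9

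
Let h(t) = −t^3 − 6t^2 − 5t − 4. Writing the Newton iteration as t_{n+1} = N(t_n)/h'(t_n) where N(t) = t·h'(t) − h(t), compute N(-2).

−4

h'(t) = −3t^2 − 12t − 5.
N(t) = t·h'(t) − h(t) = t·(−3t^2 − 12t − 5) − (−t^3 − 6t^2 − 5t − 4) = −2t^3 − 6t^2 + 4.
N(-2) = −4.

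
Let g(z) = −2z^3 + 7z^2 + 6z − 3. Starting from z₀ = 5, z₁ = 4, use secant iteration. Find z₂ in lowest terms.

217/53

g(5) = −48, g(4) = 5. z₂ = 4 − 5·(4 − 5)/(5 − (−48)) = 217/53.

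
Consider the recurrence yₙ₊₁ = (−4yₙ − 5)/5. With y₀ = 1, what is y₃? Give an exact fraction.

−169/125

y₁ = (−4·1 − 5)/5 = −9/5.
y₂ = (−4·(−9/5) − 5)/5 = 11/25.
y₃ = (−4·(11/25) − 5)/5 = −169/125.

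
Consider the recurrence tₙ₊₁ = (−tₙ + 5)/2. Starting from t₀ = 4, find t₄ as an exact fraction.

29/16

t₁ = (−4 + 5)/2 = 1/2.
t₂ = (−(1/2) + 5)/2 = 9/4.
t₃ = (−(9/4) + 5)/2 = 11/8.
t₄ = (−(11/8) + 5)/2 = 29/16.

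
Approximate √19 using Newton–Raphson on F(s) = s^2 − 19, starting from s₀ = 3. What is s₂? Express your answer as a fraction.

F'(s) = 2s.
F(3) = −10, F'(3) = 6, so s₁ = 3 − (−10)/6 = 14/3.
F(14/3) = 25/9, F'(14/3) = 28/3, so s₂ = (14/3) − (25/9)/(28/3) = 367/84.

367/84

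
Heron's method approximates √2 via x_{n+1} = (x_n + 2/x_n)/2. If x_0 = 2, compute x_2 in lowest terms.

x_1 = (2 + 2/2)/2 = 3/2.
x_2 = (3/2 + 2/(3/2))/2 = 17/12.

17/12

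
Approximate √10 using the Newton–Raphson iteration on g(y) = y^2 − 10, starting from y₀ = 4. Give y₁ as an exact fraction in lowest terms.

13/4

g'(y) = 2y.
g(4) = 6, g'(4) = 8, so y₁ = 4 − 6/8 = 13/4.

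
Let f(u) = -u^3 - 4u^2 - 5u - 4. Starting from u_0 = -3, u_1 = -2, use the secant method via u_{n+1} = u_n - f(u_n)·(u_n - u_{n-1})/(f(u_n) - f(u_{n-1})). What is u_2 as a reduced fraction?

-5/2

f(-3) = 2, f(-2) = -2. u_2 = (-2) - (-2)·((-2) - (-3))/((-2) - 2) = -5/2.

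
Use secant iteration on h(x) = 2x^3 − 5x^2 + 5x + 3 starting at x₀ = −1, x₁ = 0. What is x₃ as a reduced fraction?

−8/17

h(−1) = −9, h(0) = 3. x₂ = 0 − 3·(0 − (−1))/(3 − (−9)) = −1/4.
h(0) = 3, h(−1/4) = 45/32. x₃ = (−1/4) − (45/32)·((−1/4) − 0)/((45/32) − 3) = −8/17.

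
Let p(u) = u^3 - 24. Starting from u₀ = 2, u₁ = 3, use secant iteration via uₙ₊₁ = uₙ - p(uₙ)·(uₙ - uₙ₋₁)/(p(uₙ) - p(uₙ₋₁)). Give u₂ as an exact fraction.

p(2) = -16, p(3) = 3. u₂ = 3 - 3·(3 - 2)/(3 - (-16)) = 54/19.

54/19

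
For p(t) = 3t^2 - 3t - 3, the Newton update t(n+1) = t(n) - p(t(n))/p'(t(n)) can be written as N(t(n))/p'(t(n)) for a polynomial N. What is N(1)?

6

p'(t) = 6t - 3.
N(t) = t·p'(t) - p(t) = t·(6t - 3) - (3t^2 - 3t - 3) = 3t^2 + 3.
N(1) = 6.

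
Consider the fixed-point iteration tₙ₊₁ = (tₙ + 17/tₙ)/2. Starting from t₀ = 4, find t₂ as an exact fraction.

2177/528

t₁ = (4 + 17/4)/2 = 33/8.
t₂ = (33/8 + 17/(33/8))/2 = 2177/528.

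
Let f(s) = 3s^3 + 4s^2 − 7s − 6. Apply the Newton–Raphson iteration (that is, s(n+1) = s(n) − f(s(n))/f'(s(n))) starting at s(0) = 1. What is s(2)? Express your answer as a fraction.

5102/3605

f'(s) = 9s^2 + 8s − 7.
f(1) = −6, f'(1) = 10, so s(1) = 1 − (−6)/10 = 8/5.
f(8/5) = 666/125, f'(8/5) = 721/25, so s(2) = (8/5) − (666/125)/(721/25) = 5102/3605.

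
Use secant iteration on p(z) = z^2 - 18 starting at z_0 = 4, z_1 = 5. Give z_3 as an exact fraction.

352/83

p(4) = -2, p(5) = 7. z_2 = 5 - 7·(5 - 4)/(7 - (-2)) = 38/9.
p(5) = 7, p(38/9) = -14/81. z_3 = (38/9) - (-14/81)·((38/9) - 5)/((-14/81) - 7) = 352/83.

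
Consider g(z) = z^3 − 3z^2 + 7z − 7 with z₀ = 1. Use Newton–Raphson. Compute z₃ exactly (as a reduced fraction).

6747/4579

g'(z) = 3z^2 − 6z + 7.
g(1) = −2, g'(1) = 4, so z₁ = 1 − (−2)/4 = 3/2.
g(3/2) = 1/8, g'(3/2) = 19/4, so z₂ = (3/2) − (1/8)/(19/4) = 28/19.
g(28/19) = 7/6859, g'(28/19) = 1687/361, so z₃ = (28/19) − (7/6859)/(1687/361) = 6747/4579.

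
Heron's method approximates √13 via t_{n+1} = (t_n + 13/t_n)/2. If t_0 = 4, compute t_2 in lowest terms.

1673/464

t_1 = (4 + 13/4)/2 = 29/8.
t_2 = (29/8 + 13/(29/8))/2 = 1673/464.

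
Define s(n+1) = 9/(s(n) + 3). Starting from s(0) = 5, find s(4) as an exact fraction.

19/10

s(1) = 9/(5 + 3) = 9/8.
s(2) = 9/(9/8 + 3) = 24/11.
s(3) = 9/(24/11 + 3) = 33/19.
s(4) = 9/(33/19 + 3) = 19/10.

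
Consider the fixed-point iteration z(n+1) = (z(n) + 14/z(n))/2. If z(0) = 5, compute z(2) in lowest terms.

z(1) = (5 + 14/5)/2 = 39/10.
z(2) = (39/10 + 14/(39/10))/2 = 2921/780.

2921/780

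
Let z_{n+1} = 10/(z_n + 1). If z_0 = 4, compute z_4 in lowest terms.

z_1 = 10/(4 + 1) = 2.
z_2 = 10/(2 + 1) = 10/3.
z_3 = 10/(10/3 + 1) = 30/13.
z_4 = 10/(30/13 + 1) = 130/43.

130/43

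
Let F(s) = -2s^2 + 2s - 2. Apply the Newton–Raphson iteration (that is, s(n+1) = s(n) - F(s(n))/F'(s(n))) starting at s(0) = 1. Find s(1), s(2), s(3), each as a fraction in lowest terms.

s(1) = 0, s(2) = 1, s(3) = 0

F'(s) = -4s + 2.
F(1) = -2, F'(1) = -2, so s(1) = 1 - (-2)/(-2) = 0.
F(0) = -2, F'(0) = 2, so s(2) = 0 - (-2)/2 = 1.
F(1) = -2, F'(1) = -2, so s(3) = 1 - (-2)/(-2) = 0.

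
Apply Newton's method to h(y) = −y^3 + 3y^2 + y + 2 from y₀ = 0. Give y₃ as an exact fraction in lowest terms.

−57462/117001

h'(y) = −3y^2 + 6y + 1.
h(0) = 2, h'(0) = 1, so y₁ = 0 − 2/1 = −2.
h(−2) = 20, h'(−2) = −23, so y₂ = (−2) − 20/(−23) = −26/23.
h(−26/23) = 74800/12167, h'(−26/23) = −5087/529, so y₃ = (−26/23) − (74800/12167)/(−5087/529) = −57462/117001.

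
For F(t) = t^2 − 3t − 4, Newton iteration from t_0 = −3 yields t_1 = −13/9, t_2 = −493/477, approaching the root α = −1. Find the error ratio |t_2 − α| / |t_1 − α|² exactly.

t_1 − α = −13/9 − (−1) = −13/9 + 1 = −4/9, so |t_1 − α| = 4/9.
t_2 − α = −493/477 − (−1) = −493/477 + 1 = −16/477, so |t_2 − α| = 16/477.
|t_1 − α|² = 16/81.
Ratio = (16/477) / (16/81) = 9/53.

9/53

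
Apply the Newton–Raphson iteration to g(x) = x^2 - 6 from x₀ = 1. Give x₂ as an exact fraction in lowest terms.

g'(x) = 2x.
g(1) = -5, g'(1) = 2, so x₁ = 1 - (-5)/2 = 7/2.
g(7/2) = 25/4, g'(7/2) = 7, so x₂ = (7/2) - (25/4)/7 = 73/28.

73/28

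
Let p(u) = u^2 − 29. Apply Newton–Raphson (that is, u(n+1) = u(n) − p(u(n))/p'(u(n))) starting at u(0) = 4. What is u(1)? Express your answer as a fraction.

p'(u) = 2u.
p(4) = −13, p'(4) = 8, so u(1) = 4 − (−13)/8 = 45/8.

45/8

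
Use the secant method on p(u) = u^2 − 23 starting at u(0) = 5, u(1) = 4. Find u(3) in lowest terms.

379/79

p(5) = 2, p(4) = −7. u(2) = 4 − (−7)·(4 − 5)/((−7) − 2) = 43/9.
p(4) = −7, p(43/9) = −14/81. u(3) = (43/9) − (−14/81)·((43/9) − 4)/((−14/81) − (−7)) = 379/79.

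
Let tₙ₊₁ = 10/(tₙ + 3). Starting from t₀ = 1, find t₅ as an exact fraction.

t₁ = 10/(1 + 3) = 5/2.
t₂ = 10/(5/2 + 3) = 20/11.
t₃ = 10/(20/11 + 3) = 110/53.
t₄ = 10/(110/53 + 3) = 530/269.
t₅ = 10/(530/269 + 3) = 2690/1337.

2690/1337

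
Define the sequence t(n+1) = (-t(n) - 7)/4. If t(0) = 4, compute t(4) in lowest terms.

t(1) = (-4 - 7)/4 = -11/4.
t(2) = (-(-11/4) - 7)/4 = -17/16.
t(3) = (-(-17/16) - 7)/4 = -95/64.
t(4) = (-(-95/64) - 7)/4 = -353/256.

-353/256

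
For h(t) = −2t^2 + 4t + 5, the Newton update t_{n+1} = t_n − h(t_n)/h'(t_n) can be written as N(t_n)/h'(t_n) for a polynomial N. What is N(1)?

−7

h'(t) = −4t + 4.
N(t) = t·h'(t) − h(t) = t·(−4t + 4) − (−2t^2 + 4t + 5) = −2t^2 − 5.
N(1) = −7.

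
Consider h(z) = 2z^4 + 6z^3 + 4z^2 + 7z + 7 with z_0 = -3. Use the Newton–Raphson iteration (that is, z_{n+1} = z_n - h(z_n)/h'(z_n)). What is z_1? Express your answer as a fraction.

h'(z) = 8z^3 + 18z^2 + 8z + 7.
h(-3) = 22, h'(-3) = -71, so z_1 = (-3) - 22/(-71) = -191/71.

-191/71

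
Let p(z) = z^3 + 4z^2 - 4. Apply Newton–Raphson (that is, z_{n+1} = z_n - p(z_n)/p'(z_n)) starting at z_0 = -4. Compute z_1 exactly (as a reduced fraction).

-15/4

p'(z) = 3z^2 + 8z.
p(-4) = -4, p'(-4) = 16, so z_1 = (-4) - (-4)/16 = -15/4.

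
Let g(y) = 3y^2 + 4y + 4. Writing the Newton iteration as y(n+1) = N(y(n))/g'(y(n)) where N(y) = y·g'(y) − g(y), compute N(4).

g'(y) = 6y + 4.
N(y) = y·g'(y) − g(y) = y·(6y + 4) − (3y^2 + 4y + 4) = 3y^2 − 4.
N(4) = 44.

44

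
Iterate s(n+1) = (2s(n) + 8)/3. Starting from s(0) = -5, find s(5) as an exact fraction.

1528/243

s(1) = (2·(-5) + 8)/3 = -2/3.
s(2) = (2·(-2/3) + 8)/3 = 20/9.
s(3) = (2·(20/9) + 8)/3 = 112/27.
s(4) = (2·(112/27) + 8)/3 = 440/81.
s(5) = (2·(440/81) + 8)/3 = 1528/243.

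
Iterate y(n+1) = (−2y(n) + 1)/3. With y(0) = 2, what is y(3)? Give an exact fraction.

−1/3

y(1) = (−2·2 + 1)/3 = −1.
y(2) = (−2·(−1) + 1)/3 = 1.
y(3) = (−2·1 + 1)/3 = −1/3.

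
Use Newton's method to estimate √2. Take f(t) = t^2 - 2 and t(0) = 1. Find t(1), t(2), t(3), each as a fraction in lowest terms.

t(1) = 3/2, t(2) = 17/12, t(3) = 577/408

f'(t) = 2t.
f(1) = -1, f'(1) = 2, so t(1) = 1 - (-1)/2 = 3/2.
f(3/2) = 1/4, f'(3/2) = 3, so t(2) = (3/2) - (1/4)/3 = 17/12.
f(17/12) = 1/144, f'(17/12) = 17/6, so t(3) = (17/12) - (1/144)/(17/6) = 577/408.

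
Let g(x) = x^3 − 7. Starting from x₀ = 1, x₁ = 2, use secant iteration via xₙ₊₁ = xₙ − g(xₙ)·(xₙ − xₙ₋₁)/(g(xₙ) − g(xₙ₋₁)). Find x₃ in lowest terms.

g(1) = −6, g(2) = 1. x₂ = 2 − 1·(2 − 1)/(1 − (−6)) = 13/7.
g(2) = 1, g(13/7) = −204/343. x₃ = (13/7) − (−204/343)·((13/7) − 2)/((−204/343) − 1) = 1045/547.

1045/547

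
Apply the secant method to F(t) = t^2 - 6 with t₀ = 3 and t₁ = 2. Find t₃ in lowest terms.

F(3) = 3, F(2) = -2. t₂ = 2 - (-2)·(2 - 3)/((-2) - 3) = 12/5.
F(2) = -2, F(12/5) = -6/25. t₃ = (12/5) - (-6/25)·((12/5) - 2)/((-6/25) - (-2)) = 27/11.

27/11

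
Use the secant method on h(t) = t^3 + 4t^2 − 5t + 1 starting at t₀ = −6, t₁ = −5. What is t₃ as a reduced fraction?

−268679/53383

h(−6) = −41, h(−5) = 1. t₂ = (−5) − 1·((−5) − (−6))/(1 − (−41)) = −211/42.
h(−5) = 1, h(−211/42) = 20705/74088. t₃ = (−211/42) − (20705/74088)·((−211/42) − (−5))/((20705/74088) − 1) = −268679/53383.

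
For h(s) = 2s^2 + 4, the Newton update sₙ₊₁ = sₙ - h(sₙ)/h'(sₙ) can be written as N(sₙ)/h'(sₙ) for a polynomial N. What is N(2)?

h'(s) = 4s.
N(s) = s·h'(s) - h(s) = s·(4s) - (2s^2 + 4) = 2s^2 - 4.
N(2) = 4.

4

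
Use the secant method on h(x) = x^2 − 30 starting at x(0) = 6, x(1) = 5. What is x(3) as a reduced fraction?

h(6) = 6, h(5) = −5. x(2) = 5 − (−5)·(5 − 6)/((−5) − 6) = 60/11.
h(5) = −5, h(60/11) = −30/121. x(3) = (60/11) − (−30/121)·((60/11) − 5)/((−30/121) − (−5)) = 126/23.

126/23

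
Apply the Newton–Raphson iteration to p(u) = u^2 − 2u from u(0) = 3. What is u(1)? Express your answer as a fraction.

p'(u) = 2u − 2.
p(3) = 3, p'(3) = 4, so u(1) = 3 − 3/4 = 9/4.

9/4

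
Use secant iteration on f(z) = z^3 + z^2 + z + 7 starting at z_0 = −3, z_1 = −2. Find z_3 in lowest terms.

f(−3) = −14, f(−2) = 1. z_2 = (−2) − 1·((−2) − (−3))/(1 − (−14)) = −31/15.
f(−2) = 1, f(−31/15) = 1274/3375. z_3 = (−31/15) − (1274/3375)·((−31/15) − (−2))/((1274/3375) − 1) = −4427/2101.

−4427/2101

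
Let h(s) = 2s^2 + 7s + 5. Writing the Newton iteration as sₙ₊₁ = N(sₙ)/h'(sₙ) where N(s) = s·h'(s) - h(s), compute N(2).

h'(s) = 4s + 7.
N(s) = s·h'(s) - h(s) = s·(4s + 7) - (2s^2 + 7s + 5) = 2s^2 - 5.
N(2) = 3.

3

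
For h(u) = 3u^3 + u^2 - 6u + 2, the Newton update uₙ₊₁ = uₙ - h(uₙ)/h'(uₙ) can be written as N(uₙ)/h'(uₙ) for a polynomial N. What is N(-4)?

-370

h'(u) = 9u^2 + 2u - 6.
N(u) = u·h'(u) - h(u) = u·(9u^2 + 2u - 6) - (3u^3 + u^2 - 6u + 2) = 6u^3 + u^2 - 2.
N(-4) = -370.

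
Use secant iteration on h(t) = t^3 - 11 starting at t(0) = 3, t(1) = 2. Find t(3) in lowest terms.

h(3) = 16, h(2) = -3. t(2) = 2 - (-3)·(2 - 3)/((-3) - 16) = 41/19.
h(2) = -3, h(41/19) = -6528/6859. t(3) = (41/19) - (-6528/6859)·((41/19) - 2)/((-6528/6859) - (-3)) = 3483/1561.

3483/1561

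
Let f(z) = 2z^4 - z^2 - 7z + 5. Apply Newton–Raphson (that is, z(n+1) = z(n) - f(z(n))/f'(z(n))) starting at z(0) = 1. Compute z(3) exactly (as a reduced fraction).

9480/13237

f'(z) = 8z^3 - 2z - 7.
f(1) = -1, f'(1) = -1, so z(1) = 1 - (-1)/(-1) = 0.
f(0) = 5, f'(0) = -7, so z(2) = 0 - 5/(-7) = 5/7.
f(5/7) = 25/2401, f'(5/7) = -1891/343, so z(3) = (5/7) - (25/2401)/(-1891/343) = 9480/13237.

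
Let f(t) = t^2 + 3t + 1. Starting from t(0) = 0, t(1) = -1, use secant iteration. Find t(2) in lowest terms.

-1/2

f(0) = 1, f(-1) = -1. t(2) = (-1) - (-1)·((-1) - 0)/((-1) - 1) = -1/2.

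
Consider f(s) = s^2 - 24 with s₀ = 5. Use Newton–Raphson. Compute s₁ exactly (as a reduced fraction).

49/10

f'(s) = 2s.
f(5) = 1, f'(5) = 10, so s₁ = 5 - 1/10 = 49/10.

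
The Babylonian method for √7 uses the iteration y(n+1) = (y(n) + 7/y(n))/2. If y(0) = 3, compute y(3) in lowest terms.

y(1) = (3 + 7/3)/2 = 8/3.
y(2) = (8/3 + 7/(8/3))/2 = 127/48.
y(3) = (127/48 + 7/(127/48))/2 = 32257/12192.

32257/12192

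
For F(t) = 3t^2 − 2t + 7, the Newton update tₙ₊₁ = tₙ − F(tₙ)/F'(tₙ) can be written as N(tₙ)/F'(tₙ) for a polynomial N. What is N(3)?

F'(t) = 6t − 2.
N(t) = t·F'(t) − F(t) = t·(6t − 2) − (3t^2 − 2t + 7) = 3t^2 − 7.
N(3) = 20.

20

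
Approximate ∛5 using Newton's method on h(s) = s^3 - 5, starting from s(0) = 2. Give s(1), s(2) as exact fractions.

s(1) = 7/4, s(2) = 503/294

h'(s) = 3s^2.
h(2) = 3, h'(2) = 12, so s(1) = 2 - 3/12 = 7/4.
h(7/4) = 23/64, h'(7/4) = 147/16, so s(2) = (7/4) - (23/64)/(147/16) = 503/294.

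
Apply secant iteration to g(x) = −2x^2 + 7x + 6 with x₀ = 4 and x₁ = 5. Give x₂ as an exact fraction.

46/11

g(4) = 2, g(5) = −9. x₂ = 5 − (−9)·(5 − 4)/((−9) − 2) = 46/11.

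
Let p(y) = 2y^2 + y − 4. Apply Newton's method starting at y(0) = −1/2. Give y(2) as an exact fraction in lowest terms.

p'(y) = 4y + 1.
p(−1/2) = −4, p'(−1/2) = −1, so y(1) = (−1/2) − (−4)/(−1) = −9/2.
p(−9/2) = 32, p'(−9/2) = −17, so y(2) = (−9/2) − 32/(−17) = −89/34.

−89/34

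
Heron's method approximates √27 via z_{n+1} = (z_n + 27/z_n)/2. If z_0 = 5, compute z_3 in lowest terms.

z_1 = (5 + 27/5)/2 = 26/5.
z_2 = (26/5 + 27/(26/5))/2 = 1351/260.
z_3 = (1351/260 + 27/(1351/260))/2 = 3650401/702520.

3650401/702520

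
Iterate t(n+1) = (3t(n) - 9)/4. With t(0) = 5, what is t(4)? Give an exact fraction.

-585/128

t(1) = (3·5 - 9)/4 = 3/2.
t(2) = (3·(3/2) - 9)/4 = -9/8.
t(3) = (3·(-9/8) - 9)/4 = -99/32.
t(4) = (3·(-99/32) - 9)/4 = -585/128.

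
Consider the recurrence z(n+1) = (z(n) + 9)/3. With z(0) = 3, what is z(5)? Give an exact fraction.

z(1) = (3 + 9)/3 = 4.
z(2) = (4 + 9)/3 = 13/3.
z(3) = ((13/3) + 9)/3 = 40/9.
z(4) = ((40/9) + 9)/3 = 121/27.
z(5) = ((121/27) + 9)/3 = 364/81.

364/81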